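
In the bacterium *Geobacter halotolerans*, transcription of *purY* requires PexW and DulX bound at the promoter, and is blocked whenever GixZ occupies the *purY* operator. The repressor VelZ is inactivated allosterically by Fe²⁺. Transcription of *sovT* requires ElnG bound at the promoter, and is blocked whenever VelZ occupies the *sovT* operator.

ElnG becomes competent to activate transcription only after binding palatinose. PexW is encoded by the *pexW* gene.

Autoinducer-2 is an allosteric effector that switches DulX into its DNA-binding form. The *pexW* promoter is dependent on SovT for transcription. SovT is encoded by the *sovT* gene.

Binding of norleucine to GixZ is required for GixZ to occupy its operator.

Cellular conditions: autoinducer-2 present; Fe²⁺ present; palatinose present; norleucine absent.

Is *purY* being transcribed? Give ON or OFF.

Norleucine is absent, so GixZ is inactive.
Palatinose is present, so ElnG is active.
Fe²⁺ is present, so VelZ is inactive.
No repressor is bound and ElnG is active, so *sovT* is transcribed.
So SovT is produced and active.
No repressor is bound and SovT is active, so *pexW* is transcribed.
So PexW is produced and active.
Autoinducer-2 is present, so DulX is active.
No repressor is bound and PexW and DulX are active, so *purY* is transcribed.

ON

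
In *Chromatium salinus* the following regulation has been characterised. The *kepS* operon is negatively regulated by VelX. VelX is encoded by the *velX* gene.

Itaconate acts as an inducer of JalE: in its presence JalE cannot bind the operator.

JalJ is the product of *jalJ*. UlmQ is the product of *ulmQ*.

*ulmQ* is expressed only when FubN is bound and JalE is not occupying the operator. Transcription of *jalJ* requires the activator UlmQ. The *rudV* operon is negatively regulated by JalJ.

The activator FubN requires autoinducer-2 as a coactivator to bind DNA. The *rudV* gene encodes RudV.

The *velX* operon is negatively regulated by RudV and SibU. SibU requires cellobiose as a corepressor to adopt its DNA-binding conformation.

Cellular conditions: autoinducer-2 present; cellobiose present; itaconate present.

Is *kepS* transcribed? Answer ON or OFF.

ON

Itaconate is present, so JalE is inactive.
Autoinducer-2 is present, so FubN is active.
No repressor is bound and FubN is active, so *ulmQ* is transcribed.
So UlmQ is produced and active.
No repressor is bound and UlmQ is active, so *jalJ* is transcribed.
So JalJ is produced and active.
With repressor JalJ bound, *rudV* is not transcribed.
So RudV is not produced.
Cellobiose is present, so SibU is active.
With repressor SibU bound, *velX* is not transcribed.
So VelX is not produced.
With no repressor bound, *kepS* is transcribed.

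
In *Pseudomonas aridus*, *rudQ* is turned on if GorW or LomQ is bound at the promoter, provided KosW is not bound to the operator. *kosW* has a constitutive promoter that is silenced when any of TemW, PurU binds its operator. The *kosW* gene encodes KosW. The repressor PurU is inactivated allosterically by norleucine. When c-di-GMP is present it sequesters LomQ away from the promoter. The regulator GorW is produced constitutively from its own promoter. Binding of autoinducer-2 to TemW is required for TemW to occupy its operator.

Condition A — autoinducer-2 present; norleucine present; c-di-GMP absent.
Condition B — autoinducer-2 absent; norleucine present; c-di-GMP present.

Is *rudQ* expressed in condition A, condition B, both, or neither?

A only

Condition A:
Autoinducer-2 is present, so TemW is active.
Norleucine is present, so PurU is inactive.
With repressor TemW bound, *kosW* is not transcribed.
So KosW is not produced.
GorW is produced constitutively and is active.
c-di-GMP is absent, so LomQ is active.
Activator GorW is present, so *rudQ* is transcribed.
→ *rudQ* is ON in A.
Condition B:
Autoinducer-2 is absent, so TemW is inactive.
Norleucine is present, so PurU is inactive.
With no repressor bound, *kosW* is transcribed.
So KosW is produced and active.
GorW is produced constitutively and is active.
c-di-GMP is present, so LomQ is inactive.
With repressor KosW bound, *rudQ* is not transcribed.
→ *rudQ* is OFF in B.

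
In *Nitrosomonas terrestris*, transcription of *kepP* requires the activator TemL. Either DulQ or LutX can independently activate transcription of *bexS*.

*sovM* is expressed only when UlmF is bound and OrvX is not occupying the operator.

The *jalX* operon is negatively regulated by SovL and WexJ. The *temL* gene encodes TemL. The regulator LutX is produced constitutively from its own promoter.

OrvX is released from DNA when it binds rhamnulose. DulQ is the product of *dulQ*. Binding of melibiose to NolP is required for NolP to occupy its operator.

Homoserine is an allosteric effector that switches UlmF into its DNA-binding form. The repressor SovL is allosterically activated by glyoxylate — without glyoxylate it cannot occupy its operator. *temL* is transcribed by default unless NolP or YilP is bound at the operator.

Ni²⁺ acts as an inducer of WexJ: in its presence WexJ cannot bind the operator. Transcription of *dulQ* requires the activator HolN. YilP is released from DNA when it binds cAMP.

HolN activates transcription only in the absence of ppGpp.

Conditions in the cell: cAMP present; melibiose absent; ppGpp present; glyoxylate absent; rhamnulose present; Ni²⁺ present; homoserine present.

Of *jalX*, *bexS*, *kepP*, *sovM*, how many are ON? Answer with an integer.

Glyoxylate is absent, so SovL is inactive.
Ni²⁺ is present, so WexJ is inactive.
With no repressor bound, *jalX* is transcribed.
→ *jalX* is ON.
ppGpp is present, so HolN is inactive.
Required activator HolN is absent, so *dulQ* is not transcribed.
So DulQ is not produced.
LutX is produced constitutively and is active.
Activator LutX is present, so *bexS* is transcribed.
→ *bexS* is ON.
Melibiose is absent, so NolP is inactive.
cAMP is present, so YilP is inactive.
With no repressor bound, *temL* is transcribed.
So TemL is produced and active.
No repressor is bound and TemL is active, so *kepP* is transcribed.
→ *kepP* is ON.
Rhamnulose is present, so OrvX is inactive.
Homoserine is present, so UlmF is active.
No repressor is bound and UlmF is active, so *sovM* is transcribed.
→ *sovM* is ON.
4 of the 4 genes are transcribed.

4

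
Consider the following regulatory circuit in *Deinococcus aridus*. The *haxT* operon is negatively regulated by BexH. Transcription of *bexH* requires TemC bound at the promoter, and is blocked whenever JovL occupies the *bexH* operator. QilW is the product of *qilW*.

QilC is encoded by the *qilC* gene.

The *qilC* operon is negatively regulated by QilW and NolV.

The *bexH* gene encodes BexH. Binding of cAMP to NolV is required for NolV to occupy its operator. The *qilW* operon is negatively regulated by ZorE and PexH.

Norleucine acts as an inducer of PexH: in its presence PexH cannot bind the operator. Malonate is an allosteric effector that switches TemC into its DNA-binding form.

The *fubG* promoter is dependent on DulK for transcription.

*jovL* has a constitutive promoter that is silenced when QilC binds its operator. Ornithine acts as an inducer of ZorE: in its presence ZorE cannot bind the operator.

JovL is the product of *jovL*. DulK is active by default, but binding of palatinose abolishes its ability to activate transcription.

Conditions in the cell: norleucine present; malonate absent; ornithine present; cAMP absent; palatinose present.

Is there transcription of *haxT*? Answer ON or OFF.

ON

Ornithine is present, so ZorE is inactive.
Norleucine is present, so PexH is inactive.
With no repressor bound, *qilW* is transcribed.
So QilW is produced and active.
cAMP is absent, so NolV is inactive.
With repressor QilW bound, *qilC* is not transcribed.
So QilC is not produced.
With no repressor bound, *jovL* is transcribed.
So JovL is produced and active.
Malonate is absent, so TemC is inactive.
With repressor JovL bound, *bexH* is not transcribed.
So BexH is not produced.
With no repressor bound, *haxT* is transcribed.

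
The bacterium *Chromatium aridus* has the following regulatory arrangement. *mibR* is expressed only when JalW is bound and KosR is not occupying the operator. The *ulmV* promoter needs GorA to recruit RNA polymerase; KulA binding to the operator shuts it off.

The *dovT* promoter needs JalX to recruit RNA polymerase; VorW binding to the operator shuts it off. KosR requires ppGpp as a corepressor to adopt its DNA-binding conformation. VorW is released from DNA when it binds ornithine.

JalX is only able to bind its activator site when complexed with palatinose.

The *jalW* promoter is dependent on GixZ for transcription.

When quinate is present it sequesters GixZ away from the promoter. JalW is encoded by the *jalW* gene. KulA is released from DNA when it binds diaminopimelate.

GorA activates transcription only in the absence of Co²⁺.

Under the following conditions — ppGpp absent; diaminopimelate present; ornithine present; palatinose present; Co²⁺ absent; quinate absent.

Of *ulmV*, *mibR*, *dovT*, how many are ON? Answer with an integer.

3

Diaminopimelate is present, so KulA is inactive.
Co²⁺ is absent, so GorA is active.
No repressor is bound and GorA is active, so *ulmV* is transcribed.
→ *ulmV* is ON.
Quinate is absent, so GixZ is active.
No repressor is bound and GixZ is active, so *jalW* is transcribed.
So JalW is produced and active.
ppGpp is absent, so KosR is inactive.
No repressor is bound and JalW is active, so *mibR* is transcribed.
→ *mibR* is ON.
Ornithine is present, so VorW is inactive.
Palatinose is present, so JalX is active.
No repressor is bound and JalX is active, so *dovT* is transcribed.
→ *dovT* is ON.
3 of the 3 genes are transcribed.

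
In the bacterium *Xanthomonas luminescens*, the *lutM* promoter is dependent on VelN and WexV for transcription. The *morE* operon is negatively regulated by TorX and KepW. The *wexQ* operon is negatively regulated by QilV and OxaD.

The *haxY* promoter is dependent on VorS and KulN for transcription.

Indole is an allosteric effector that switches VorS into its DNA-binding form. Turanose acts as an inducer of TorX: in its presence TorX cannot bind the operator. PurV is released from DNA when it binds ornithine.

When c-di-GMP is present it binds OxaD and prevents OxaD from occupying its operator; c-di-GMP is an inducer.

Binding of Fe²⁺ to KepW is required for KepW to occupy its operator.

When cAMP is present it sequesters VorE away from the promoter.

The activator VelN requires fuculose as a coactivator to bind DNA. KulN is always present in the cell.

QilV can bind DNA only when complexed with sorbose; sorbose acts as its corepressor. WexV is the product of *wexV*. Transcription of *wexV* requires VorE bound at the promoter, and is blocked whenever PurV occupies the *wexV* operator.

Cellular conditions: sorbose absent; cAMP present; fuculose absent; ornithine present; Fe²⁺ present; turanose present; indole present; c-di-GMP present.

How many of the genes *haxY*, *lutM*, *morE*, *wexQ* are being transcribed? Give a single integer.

Indole is present, so VorS is active.
KulN is produced constitutively and is active.
No repressor is bound and VorS and KulN are active, so *haxY* is transcribed.
→ *haxY* is ON.
Fuculose is absent, so VelN is inactive.
Ornithine is present, so PurV is inactive.
cAMP is present, so VorE is inactive.
Required activator VorE is absent, so *wexV* is not transcribed.
So WexV is not produced.
Required activator VelN is absent, so *lutM* is not transcribed.
→ *lutM* is OFF.
Turanose is present, so TorX is inactive.
Fe²⁺ is present, so KepW is active.
With repressor KepW bound, *morE* is not transcribed.
→ *morE* is OFF.
Sorbose is absent, so QilV is inactive.
c-di-GMP is present, so OxaD is inactive.
With no repressor bound, *wexQ* is transcribed.
→ *wexQ* is ON.
2 of the 4 genes are transcribed.

2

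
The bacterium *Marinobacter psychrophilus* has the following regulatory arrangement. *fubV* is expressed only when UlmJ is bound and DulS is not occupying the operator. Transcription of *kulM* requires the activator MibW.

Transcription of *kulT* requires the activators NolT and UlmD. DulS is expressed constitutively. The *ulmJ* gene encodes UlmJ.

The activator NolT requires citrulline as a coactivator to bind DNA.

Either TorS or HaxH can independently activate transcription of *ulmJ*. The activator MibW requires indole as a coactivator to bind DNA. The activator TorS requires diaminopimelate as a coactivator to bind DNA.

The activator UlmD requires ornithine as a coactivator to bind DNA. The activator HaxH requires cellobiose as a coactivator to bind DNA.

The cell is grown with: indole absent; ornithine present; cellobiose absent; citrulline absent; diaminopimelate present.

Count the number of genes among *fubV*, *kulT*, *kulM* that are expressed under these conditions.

0

DulS is produced constitutively and is active.
Diaminopimelate is present, so TorS is active.
Cellobiose is absent, so HaxH is inactive.
Activator TorS is present, so *ulmJ* is transcribed.
So UlmJ is produced and active.
With repressor DulS bound, *fubV* is not transcribed.
→ *fubV* is OFF.
Citrulline is absent, so NolT is inactive.
Ornithine is present, so UlmD is active.
Required activator NolT is absent, so *kulT* is not transcribed.
→ *kulT* is OFF.
Indole is absent, so MibW is inactive.
Required activator MibW is absent, so *kulM* is not transcribed.
→ *kulM* is OFF.
0 of the 3 genes are transcribed.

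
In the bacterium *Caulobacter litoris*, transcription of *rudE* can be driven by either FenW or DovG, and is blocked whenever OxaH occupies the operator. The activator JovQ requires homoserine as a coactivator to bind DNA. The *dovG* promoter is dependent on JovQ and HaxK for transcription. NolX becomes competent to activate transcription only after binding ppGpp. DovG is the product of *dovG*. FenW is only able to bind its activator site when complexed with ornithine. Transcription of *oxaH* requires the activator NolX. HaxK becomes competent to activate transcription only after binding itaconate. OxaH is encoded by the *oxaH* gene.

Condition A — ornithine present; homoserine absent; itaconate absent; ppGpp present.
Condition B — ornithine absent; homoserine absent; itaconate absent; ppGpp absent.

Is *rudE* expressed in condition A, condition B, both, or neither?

Condition A:
Ornithine is present, so FenW is active.
Homoserine is absent, so JovQ is inactive.
Itaconate is absent, so HaxK is inactive.
Required activator JovQ is absent, so *dovG* is not transcribed.
So DovG is not produced.
ppGpp is present, so NolX is active.
No repressor is bound and NolX is active, so *oxaH* is transcribed.
So OxaH is produced and active.
With repressor OxaH bound, *rudE* is not transcribed.
→ *rudE* is OFF in A.
Condition B:
Ornithine is absent, so FenW is inactive.
Homoserine is absent, so JovQ is inactive.
Itaconate is absent, so HaxK is inactive.
Required activator JovQ is absent, so *dovG* is not transcribed.
So DovG is not produced.
ppGpp is absent, so NolX is inactive.
Required activator NolX is absent, so *oxaH* is not transcribed.
So OxaH is not produced.
No activator is available at the *rudE* promoter, so *rudE* is not transcribed.
→ *rudE* is OFF in B.

neither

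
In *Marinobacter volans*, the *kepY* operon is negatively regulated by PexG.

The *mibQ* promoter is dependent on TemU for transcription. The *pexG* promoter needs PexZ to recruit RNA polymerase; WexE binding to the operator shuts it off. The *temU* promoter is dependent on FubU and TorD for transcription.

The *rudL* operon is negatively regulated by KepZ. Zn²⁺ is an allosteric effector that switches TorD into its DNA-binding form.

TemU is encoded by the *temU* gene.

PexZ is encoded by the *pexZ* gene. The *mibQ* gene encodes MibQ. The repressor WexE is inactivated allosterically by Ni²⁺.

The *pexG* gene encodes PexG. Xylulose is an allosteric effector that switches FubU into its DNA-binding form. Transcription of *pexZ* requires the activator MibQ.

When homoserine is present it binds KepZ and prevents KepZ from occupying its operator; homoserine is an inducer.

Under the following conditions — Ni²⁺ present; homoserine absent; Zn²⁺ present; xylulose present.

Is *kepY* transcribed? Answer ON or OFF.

OFF

Xylulose is present, so FubU is active.
Zn²⁺ is present, so TorD is active.
No repressor is bound and FubU and TorD are active, so *temU* is transcribed.
So TemU is produced and active.
No repressor is bound and TemU is active, so *mibQ* is transcribed.
So MibQ is produced and active.
No repressor is bound and MibQ is active, so *pexZ* is transcribed.
So PexZ is produced and active.
Ni²⁺ is present, so WexE is inactive.
No repressor is bound and PexZ is active, so *pexG* is transcribed.
So PexG is produced and active.
With repressor PexG bound, *kepY* is not transcribed.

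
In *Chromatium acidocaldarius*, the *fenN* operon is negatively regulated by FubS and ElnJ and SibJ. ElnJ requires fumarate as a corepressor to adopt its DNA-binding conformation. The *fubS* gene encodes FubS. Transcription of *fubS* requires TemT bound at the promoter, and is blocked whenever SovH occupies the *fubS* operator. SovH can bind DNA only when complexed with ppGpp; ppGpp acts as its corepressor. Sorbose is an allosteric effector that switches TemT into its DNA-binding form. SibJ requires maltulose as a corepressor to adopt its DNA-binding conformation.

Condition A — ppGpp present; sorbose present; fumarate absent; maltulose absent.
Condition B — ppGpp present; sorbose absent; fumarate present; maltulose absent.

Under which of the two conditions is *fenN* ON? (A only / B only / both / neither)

A only

Condition A:
ppGpp is present, so SovH is active.
Sorbose is present, so TemT is active.
With repressor SovH bound, *fubS* is not transcribed.
So FubS is not produced.
Fumarate is absent, so ElnJ is inactive.
Maltulose is absent, so SibJ is inactive.
With no repressor bound, *fenN* is transcribed.
→ *fenN* is ON in A.
Condition B:
ppGpp is present, so SovH is active.
Sorbose is absent, so TemT is inactive.
With repressor SovH bound, *fubS* is not transcribed.
So FubS is not produced.
Fumarate is present, so ElnJ is active.
Maltulose is absent, so SibJ is inactive.
With repressor ElnJ bound, *fenN* is not transcribed.
→ *fenN* is OFF in B.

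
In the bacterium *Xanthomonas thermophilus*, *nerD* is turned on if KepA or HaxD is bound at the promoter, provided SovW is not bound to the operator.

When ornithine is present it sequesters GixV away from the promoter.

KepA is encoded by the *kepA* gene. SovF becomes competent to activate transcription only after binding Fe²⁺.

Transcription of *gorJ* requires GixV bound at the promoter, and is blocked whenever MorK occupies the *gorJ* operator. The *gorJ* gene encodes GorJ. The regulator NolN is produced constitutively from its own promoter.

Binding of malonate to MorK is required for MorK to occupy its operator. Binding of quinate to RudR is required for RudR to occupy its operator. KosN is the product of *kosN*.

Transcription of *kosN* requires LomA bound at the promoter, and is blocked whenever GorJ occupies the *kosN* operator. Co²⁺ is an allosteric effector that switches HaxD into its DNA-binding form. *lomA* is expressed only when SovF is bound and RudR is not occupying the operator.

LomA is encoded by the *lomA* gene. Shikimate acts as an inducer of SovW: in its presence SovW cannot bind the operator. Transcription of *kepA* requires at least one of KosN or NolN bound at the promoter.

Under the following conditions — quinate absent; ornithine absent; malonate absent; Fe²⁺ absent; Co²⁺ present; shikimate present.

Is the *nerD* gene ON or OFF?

Ornithine is absent, so GixV is active.
Malonate is absent, so MorK is inactive.
No repressor is bound and GixV is active, so *gorJ* is transcribed.
So GorJ is produced and active.
Quinate is absent, so RudR is inactive.
Fe²⁺ is absent, so SovF is inactive.
Required activator SovF is absent, so *lomA* is not transcribed.
So LomA is not produced.
With repressor GorJ bound, *kosN* is not transcribed.
So KosN is not produced.
NolN is produced constitutively and is active.
Activator NolN is present, so *kepA* is transcribed.
So KepA is produced and active.
Shikimate is present, so SovW is inactive.
Co²⁺ is present, so HaxD is active.
Activator KepA is present, so *nerD* is transcribed.

ON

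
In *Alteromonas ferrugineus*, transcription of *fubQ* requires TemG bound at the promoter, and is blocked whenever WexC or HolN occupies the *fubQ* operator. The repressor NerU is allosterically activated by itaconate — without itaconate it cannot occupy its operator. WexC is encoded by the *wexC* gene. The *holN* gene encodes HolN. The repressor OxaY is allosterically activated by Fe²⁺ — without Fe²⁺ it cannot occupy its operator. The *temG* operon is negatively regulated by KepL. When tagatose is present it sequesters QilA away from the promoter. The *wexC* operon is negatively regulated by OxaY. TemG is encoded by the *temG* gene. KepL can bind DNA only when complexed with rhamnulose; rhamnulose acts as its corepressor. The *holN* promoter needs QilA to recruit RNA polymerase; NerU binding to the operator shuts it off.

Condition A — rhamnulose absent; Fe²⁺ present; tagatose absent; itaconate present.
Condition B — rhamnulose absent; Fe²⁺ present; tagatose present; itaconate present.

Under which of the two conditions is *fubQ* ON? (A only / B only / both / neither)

both

Condition A:
Rhamnulose is absent, so KepL is inactive.
With no repressor bound, *temG* is transcribed.
So TemG is produced and active.
Fe²⁺ is present, so OxaY is active.
With repressor OxaY bound, *wexC* is not transcribed.
So WexC is not produced.
Tagatose is absent, so QilA is active.
Itaconate is present, so NerU is active.
With repressor NerU bound, *holN* is not transcribed.
So HolN is not produced.
No repressor is bound and TemG is active, so *fubQ* is transcribed.
→ *fubQ* is ON in A.
Condition B:
Rhamnulose is absent, so KepL is inactive.
With no repressor bound, *temG* is transcribed.
So TemG is produced and active.
Fe²⁺ is present, so OxaY is active.
With repressor OxaY bound, *wexC* is not transcribed.
So WexC is not produced.
Tagatose is present, so QilA is inactive.
Itaconate is present, so NerU is active.
With repressor NerU bound, *holN* is not transcribed.
So HolN is not produced.
No repressor is bound and TemG is active, so *fubQ* is transcribed.
→ *fubQ* is ON in B.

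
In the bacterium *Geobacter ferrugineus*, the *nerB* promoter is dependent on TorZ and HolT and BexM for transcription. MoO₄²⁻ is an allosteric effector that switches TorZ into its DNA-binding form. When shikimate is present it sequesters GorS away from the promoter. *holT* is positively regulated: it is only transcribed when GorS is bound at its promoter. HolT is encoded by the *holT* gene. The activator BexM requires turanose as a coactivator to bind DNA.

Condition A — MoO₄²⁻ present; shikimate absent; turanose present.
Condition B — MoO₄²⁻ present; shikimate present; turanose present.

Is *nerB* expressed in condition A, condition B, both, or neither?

Condition A:
MoO₄²⁻ is present, so TorZ is active.
Shikimate is absent, so GorS is active.
No repressor is bound and GorS is active, so *holT* is transcribed.
So HolT is produced and active.
Turanose is present, so BexM is active.
No repressor is bound and TorZ and HolT and BexM are active, so *nerB* is transcribed.
→ *nerB* is ON in A.
Condition B:
MoO₄²⁻ is present, so TorZ is active.
Shikimate is present, so GorS is inactive.
Required activator GorS is absent, so *holT* is not transcribed.
So HolT is not produced.
Turanose is present, so BexM is active.
Required activator HolT is absent, so *nerB* is not transcribed.
→ *nerB* is OFF in B.

A only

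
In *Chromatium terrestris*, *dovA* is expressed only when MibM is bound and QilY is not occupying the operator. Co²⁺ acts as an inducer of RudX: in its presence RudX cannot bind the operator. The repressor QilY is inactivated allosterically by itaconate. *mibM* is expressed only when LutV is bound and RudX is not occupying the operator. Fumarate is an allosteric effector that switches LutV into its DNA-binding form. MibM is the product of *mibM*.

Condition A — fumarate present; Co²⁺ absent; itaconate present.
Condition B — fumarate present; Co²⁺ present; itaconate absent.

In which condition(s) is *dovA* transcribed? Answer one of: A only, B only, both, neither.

Condition A:
Fumarate is present, so LutV is active.
Co²⁺ is absent, so RudX is active.
With repressor RudX bound, *mibM* is not transcribed.
So MibM is not produced.
Itaconate is present, so QilY is inactive.
Required activator MibM is absent, so *dovA* is not transcribed.
→ *dovA* is OFF in A.
Condition B:
Fumarate is present, so LutV is active.
Co²⁺ is present, so RudX is inactive.
No repressor is bound and LutV is active, so *mibM* is transcribed.
So MibM is produced and active.
Itaconate is absent, so QilY is active.
With repressor QilY bound, *dovA* is not transcribed.
→ *dovA* is OFF in B.

neither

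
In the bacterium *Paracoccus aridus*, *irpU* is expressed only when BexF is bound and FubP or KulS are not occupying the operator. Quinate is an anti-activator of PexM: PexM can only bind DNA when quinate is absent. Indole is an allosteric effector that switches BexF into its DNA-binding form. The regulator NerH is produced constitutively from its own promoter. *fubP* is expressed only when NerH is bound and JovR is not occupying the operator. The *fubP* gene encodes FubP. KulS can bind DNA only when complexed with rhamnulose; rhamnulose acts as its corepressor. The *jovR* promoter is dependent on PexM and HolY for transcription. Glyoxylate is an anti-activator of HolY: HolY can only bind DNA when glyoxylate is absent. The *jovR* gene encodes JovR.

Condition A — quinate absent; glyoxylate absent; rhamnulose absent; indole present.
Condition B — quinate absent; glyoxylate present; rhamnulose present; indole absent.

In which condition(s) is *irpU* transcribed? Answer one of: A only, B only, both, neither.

Condition A:
NerH is produced constitutively and is active.
Quinate is absent, so PexM is active.
Glyoxylate is absent, so HolY is active.
No repressor is bound and PexM and HolY are active, so *jovR* is transcribed.
So JovR is produced and active.
With repressor JovR bound, *fubP* is not transcribed.
So FubP is not produced.
Rhamnulose is absent, so KulS is inactive.
Indole is present, so BexF is active.
No repressor is bound and BexF is active, so *irpU* is transcribed.
→ *irpU* is ON in A.
Condition B:
NerH is produced constitutively and is active.
Quinate is absent, so PexM is active.
Glyoxylate is present, so HolY is inactive.
Required activator HolY is absent, so *jovR* is not transcribed.
So JovR is not produced.
No repressor is bound and NerH is active, so *fubP* is transcribed.
So FubP is produced and active.
Rhamnulose is present, so KulS is active.
Indole is absent, so BexF is inactive.
With repressor FubP bound, *irpU* is not transcribed.
→ *irpU* is OFF in B.

A only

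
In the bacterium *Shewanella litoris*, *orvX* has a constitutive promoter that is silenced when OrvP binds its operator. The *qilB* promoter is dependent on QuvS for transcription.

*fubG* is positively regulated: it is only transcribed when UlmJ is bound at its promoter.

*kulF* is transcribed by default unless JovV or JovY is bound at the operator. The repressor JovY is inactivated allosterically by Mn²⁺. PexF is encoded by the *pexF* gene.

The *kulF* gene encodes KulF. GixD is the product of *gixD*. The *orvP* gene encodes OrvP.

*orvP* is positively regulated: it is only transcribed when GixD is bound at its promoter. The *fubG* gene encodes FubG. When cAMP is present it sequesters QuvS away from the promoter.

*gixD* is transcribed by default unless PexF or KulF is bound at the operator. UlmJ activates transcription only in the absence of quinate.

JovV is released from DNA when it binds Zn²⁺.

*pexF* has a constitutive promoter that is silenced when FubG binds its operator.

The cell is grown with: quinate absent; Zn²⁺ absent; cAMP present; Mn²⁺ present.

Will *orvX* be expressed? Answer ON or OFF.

OFF

Quinate is absent, so UlmJ is active.
No repressor is bound and UlmJ is active, so *fubG* is transcribed.
So FubG is produced and active.
With repressor FubG bound, *pexF* is not transcribed.
So PexF is not produced.
Zn²⁺ is absent, so JovV is active.
Mn²⁺ is present, so JovY is inactive.
With repressor JovV bound, *kulF* is not transcribed.
So KulF is not produced.
With no repressor bound, *gixD* is transcribed.
So GixD is produced and active.
No repressor is bound and GixD is active, so *orvP* is transcribed.
So OrvP is produced and active.
With repressor OrvP bound, *orvX* is not transcribed.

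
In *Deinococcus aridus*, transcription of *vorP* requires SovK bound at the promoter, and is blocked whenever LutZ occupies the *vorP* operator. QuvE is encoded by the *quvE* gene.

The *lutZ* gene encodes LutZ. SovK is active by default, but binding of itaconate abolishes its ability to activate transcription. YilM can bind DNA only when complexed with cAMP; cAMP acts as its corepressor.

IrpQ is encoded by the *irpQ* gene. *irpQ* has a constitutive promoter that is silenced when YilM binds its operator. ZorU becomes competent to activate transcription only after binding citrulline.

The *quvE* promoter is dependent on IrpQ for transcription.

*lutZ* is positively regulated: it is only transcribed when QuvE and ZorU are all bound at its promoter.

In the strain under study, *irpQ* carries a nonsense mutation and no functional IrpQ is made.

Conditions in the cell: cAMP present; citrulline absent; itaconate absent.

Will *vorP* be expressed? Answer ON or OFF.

ON

IrpQ is non-functional in this strain, so it has no effect.
Required activator IrpQ is absent, so *quvE* is not transcribed.
So QuvE is not produced.
Citrulline is absent, so ZorU is inactive.
Required activator QuvE is absent, so *lutZ* is not transcribed.
So LutZ is not produced.
Itaconate is absent, so SovK is active.
No repressor is bound and SovK is active, so *vorP* is transcribed.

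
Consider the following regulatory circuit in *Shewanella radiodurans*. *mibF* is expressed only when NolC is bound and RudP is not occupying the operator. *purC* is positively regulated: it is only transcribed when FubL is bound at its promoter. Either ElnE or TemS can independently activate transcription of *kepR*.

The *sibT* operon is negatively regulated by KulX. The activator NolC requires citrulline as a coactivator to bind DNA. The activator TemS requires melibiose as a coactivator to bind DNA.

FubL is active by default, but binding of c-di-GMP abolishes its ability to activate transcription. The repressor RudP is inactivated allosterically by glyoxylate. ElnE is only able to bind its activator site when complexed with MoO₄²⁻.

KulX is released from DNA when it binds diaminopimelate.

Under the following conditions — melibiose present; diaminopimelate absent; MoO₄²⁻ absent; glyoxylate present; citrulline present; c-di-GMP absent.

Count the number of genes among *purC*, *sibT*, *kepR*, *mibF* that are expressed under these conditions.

c-di-GMP is absent, so FubL is active.
No repressor is bound and FubL is active, so *purC* is transcribed.
→ *purC* is ON.
Diaminopimelate is absent, so KulX is active.
With repressor KulX bound, *sibT* is not transcribed.
→ *sibT* is OFF.
MoO₄²⁻ is absent, so ElnE is inactive.
Melibiose is present, so TemS is active.
Activator TemS is present, so *kepR* is transcribed.
→ *kepR* is ON.
Citrulline is present, so NolC is active.
Glyoxylate is present, so RudP is inactive.
No repressor is bound and NolC is active, so *mibF* is transcribed.
→ *mibF* is ON.
3 of the 4 genes are transcribed.

3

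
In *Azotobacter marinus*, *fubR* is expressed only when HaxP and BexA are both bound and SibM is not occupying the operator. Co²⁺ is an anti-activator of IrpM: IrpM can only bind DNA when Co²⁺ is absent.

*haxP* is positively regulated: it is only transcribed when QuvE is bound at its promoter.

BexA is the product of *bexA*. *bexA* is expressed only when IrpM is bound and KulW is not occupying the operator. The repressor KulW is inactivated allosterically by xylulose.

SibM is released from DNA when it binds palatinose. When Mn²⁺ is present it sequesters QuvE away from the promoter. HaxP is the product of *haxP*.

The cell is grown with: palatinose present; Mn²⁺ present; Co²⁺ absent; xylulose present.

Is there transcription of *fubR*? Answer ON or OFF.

Mn²⁺ is present, so QuvE is inactive.
Required activator QuvE is absent, so *haxP* is not transcribed.
So HaxP is not produced.
Xylulose is present, so KulW is inactive.
Co²⁺ is absent, so IrpM is active.
No repressor is bound and IrpM is active, so *bexA* is transcribed.
So BexA is produced and active.
Palatinose is present, so SibM is inactive.
Required activator HaxP is absent, so *fubR* is not transcribed.

OFF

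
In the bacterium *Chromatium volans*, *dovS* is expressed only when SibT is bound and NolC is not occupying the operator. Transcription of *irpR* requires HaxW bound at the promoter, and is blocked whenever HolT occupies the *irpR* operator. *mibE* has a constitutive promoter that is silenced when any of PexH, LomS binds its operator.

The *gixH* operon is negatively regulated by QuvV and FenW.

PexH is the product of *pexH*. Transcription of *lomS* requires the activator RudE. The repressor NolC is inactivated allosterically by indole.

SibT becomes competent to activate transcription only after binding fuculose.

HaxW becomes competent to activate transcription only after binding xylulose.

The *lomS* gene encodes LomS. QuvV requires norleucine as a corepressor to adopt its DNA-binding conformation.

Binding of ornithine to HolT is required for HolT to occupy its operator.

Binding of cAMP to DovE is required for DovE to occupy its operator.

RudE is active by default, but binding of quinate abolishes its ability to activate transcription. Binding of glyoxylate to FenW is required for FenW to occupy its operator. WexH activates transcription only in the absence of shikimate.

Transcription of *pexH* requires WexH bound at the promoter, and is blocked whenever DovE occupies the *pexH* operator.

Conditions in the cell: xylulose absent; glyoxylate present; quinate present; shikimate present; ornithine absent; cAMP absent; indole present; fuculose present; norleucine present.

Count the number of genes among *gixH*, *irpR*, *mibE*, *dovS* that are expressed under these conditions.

Norleucine is present, so QuvV is active.
Glyoxylate is present, so FenW is active.
With repressor QuvV bound, *gixH* is not transcribed.
→ *gixH* is OFF.
Ornithine is absent, so HolT is inactive.
Xylulose is absent, so HaxW is inactive.
Required activator HaxW is absent, so *irpR* is not transcribed.
→ *irpR* is OFF.
Shikimate is present, so WexH is inactive.
cAMP is absent, so DovE is inactive.
Required activator WexH is absent, so *pexH* is not transcribed.
So PexH is not produced.
Quinate is present, so RudE is inactive.
Required activator RudE is absent, so *lomS* is not transcribed.
So LomS is not produced.
With no repressor bound, *mibE* is transcribed.
→ *mibE* is ON.
Fuculose is present, so SibT is active.
Indole is present, so NolC is inactive.
No repressor is bound and SibT is active, so *dovS* is transcribed.
→ *dovS* is ON.
2 of the 4 genes are transcribed.

2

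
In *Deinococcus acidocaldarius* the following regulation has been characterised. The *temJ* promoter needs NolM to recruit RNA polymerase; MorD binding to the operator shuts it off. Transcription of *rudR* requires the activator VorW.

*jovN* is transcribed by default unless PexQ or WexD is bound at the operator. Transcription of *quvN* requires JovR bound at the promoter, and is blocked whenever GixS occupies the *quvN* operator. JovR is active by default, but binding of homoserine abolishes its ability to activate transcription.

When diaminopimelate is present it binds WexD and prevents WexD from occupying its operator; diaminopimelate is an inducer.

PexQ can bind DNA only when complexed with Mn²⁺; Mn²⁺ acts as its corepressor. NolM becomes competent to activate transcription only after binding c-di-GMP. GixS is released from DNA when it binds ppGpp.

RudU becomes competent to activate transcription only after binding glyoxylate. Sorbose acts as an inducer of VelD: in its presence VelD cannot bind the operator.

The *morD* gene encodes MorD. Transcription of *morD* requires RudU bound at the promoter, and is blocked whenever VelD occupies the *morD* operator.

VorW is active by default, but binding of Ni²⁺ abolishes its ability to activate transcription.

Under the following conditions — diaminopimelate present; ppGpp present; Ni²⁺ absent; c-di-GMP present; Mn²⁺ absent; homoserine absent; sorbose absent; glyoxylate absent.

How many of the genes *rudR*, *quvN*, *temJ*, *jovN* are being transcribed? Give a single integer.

4

Ni²⁺ is absent, so VorW is active.
No repressor is bound and VorW is active, so *rudR* is transcribed.
→ *rudR* is ON.
Homoserine is absent, so JovR is active.
ppGpp is present, so GixS is inactive.
No repressor is bound and JovR is active, so *quvN* is transcribed.
→ *quvN* is ON.
Glyoxylate is absent, so RudU is inactive.
Sorbose is absent, so VelD is active.
With repressor VelD bound, *morD* is not transcribed.
So MorD is not produced.
c-di-GMP is present, so NolM is active.
No repressor is bound and NolM is active, so *temJ* is transcribed.
→ *temJ* is ON.
Mn²⁺ is absent, so PexQ is inactive.
Diaminopimelate is present, so WexD is inactive.
With no repressor bound, *jovN* is transcribed.
→ *jovN* is ON.
4 of the 4 genes are transcribed.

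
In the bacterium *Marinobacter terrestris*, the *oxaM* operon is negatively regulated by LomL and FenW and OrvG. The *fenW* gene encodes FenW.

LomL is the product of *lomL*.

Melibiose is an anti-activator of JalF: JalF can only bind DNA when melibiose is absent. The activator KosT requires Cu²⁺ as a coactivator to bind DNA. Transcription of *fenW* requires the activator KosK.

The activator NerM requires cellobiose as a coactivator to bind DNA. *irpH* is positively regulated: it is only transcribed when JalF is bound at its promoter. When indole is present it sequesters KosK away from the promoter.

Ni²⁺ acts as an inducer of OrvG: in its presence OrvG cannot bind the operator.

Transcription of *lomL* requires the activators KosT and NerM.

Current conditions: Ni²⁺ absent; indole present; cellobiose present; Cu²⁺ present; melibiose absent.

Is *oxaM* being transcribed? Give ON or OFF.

OFF

Cu²⁺ is present, so KosT is active.
Cellobiose is present, so NerM is active.
No repressor is bound and KosT and NerM are active, so *lomL* is transcribed.
So LomL is produced and active.
Indole is present, so KosK is inactive.
Required activator KosK is absent, so *fenW* is not transcribed.
So FenW is not produced.
Ni²⁺ is absent, so OrvG is active.
With repressor LomL bound, *oxaM* is not transcribed.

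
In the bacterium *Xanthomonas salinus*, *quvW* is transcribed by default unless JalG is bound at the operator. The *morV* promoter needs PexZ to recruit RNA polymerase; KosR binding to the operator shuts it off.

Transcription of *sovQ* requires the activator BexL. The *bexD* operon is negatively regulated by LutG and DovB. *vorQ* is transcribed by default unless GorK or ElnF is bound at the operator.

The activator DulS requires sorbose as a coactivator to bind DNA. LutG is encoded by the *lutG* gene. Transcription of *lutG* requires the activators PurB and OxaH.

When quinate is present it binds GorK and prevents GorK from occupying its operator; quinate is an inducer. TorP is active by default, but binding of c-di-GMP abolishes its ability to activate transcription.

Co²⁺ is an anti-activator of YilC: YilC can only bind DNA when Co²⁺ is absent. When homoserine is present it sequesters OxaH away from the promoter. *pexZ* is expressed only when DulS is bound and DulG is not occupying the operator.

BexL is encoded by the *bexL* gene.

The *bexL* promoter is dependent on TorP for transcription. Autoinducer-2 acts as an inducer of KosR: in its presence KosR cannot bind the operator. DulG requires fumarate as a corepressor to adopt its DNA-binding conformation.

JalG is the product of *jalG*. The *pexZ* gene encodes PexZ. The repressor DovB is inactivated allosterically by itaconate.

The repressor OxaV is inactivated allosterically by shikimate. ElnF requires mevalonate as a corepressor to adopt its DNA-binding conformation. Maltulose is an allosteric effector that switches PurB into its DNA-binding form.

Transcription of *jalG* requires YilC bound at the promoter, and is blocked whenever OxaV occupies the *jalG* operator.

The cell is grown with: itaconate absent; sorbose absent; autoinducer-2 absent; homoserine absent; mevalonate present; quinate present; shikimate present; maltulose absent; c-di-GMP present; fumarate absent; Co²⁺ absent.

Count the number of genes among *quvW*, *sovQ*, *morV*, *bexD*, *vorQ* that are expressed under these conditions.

Shikimate is present, so OxaV is inactive.
Co²⁺ is absent, so YilC is active.
No repressor is bound and YilC is active, so *jalG* is transcribed.
So JalG is produced and active.
With repressor JalG bound, *quvW* is not transcribed.
→ *quvW* is OFF.
c-di-GMP is present, so TorP is inactive.
Required activator TorP is absent, so *bexL* is not transcribed.
So BexL is not produced.
Required activator BexL is absent, so *sovQ* is not transcribed.
→ *sovQ* is OFF.
Fumarate is absent, so DulG is inactive.
Sorbose is absent, so DulS is inactive.
Required activator DulS is absent, so *pexZ* is not transcribed.
So PexZ is not produced.
Autoinducer-2 is absent, so KosR is active.
With repressor KosR bound, *morV* is not transcribed.
→ *morV* is OFF.
Maltulose is absent, so PurB is inactive.
Homoserine is absent, so OxaH is active.
Required activator PurB is absent, so *lutG* is not transcribed.
So LutG is not produced.
Itaconate is absent, so DovB is active.
With repressor DovB bound, *bexD* is not transcribed.
→ *bexD* is OFF.
Quinate is present, so GorK is inactive.
Mevalonate is present, so ElnF is active.
With repressor ElnF bound, *vorQ* is not transcribed.
→ *vorQ* is OFF.
0 of the 5 genes are transcribed.

0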